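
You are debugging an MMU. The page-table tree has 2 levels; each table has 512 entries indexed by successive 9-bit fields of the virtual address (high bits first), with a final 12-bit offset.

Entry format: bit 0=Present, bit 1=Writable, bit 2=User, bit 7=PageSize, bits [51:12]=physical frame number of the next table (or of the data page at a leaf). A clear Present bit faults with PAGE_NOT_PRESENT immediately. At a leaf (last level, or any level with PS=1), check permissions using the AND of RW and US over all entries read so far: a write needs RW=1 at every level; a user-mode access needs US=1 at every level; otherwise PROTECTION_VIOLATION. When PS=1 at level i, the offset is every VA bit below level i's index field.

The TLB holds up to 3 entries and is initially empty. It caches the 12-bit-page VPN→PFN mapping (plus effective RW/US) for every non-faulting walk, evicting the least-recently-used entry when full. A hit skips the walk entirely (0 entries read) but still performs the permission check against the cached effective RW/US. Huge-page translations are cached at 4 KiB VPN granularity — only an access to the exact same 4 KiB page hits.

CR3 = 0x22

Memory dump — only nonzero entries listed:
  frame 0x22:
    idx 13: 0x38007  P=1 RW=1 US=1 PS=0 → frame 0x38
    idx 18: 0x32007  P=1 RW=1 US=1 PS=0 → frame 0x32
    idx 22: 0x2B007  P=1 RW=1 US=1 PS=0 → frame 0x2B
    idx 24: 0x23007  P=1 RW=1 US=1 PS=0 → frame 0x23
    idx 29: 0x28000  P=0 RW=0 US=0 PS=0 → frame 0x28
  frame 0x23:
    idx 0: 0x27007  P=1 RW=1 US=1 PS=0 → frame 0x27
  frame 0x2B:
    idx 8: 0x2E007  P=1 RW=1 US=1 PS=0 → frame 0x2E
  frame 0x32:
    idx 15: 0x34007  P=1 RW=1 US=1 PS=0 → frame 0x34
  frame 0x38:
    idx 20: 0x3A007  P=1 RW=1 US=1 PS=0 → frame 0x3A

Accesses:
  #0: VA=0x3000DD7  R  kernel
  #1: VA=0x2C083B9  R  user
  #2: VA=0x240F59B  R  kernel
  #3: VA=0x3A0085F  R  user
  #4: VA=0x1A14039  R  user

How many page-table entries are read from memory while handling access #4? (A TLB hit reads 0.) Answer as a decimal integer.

Walk each access:
#0 VA=0x3000DD7 (r,kernel):
  [0] read 0x22 idx=24: raw=0x23007 flags P=1 W=1 U=1 S=0
  [1] read 0x23 idx=0: raw=0x27007 flags P=1 W=1 U=1 S=0
  ✓ 0x27DD7  — 2 lookups
#1 VA=0x2C083B9 (r,user):
  [0] read 0x22 idx=22: raw=0x2B007 flags P=1 W=1 U=1 S=0
  [1] read 0x2B idx=8: raw=0x2E007 flags P=1 W=1 U=1 S=0
  ✓ 0x2E3B9  — 2 lookups
#2 VA=0x240F59B (r,kernel):
  [0] read 0x22 idx=18: raw=0x32007 flags P=1 W=1 U=1 S=0
  [1] read 0x32 idx=15: raw=0x34007 flags P=1 W=1 U=1 S=0
  ✓ 0x3459B  — 2 lookups
#3 VA=0x3A0085F (r,user):
  [0] read 0x22 idx=29: raw=0x28000 flags P=0 W=0 U=0 S=0
  ⇒ fault: PAGE_NOT_PRESENT  — 1 lookups
#4 VA=0x1A14039 (r,user):
  [0] read 0x22 idx=13: raw=0x38007 flags P=1 W=1 U=1 S=0
  [1] read 0x38 idx=20: raw=0x3A007 flags P=1 W=1 U=1 S=0
  ✓ 0x3A039  — 2 lookups

Entries read for #4: 2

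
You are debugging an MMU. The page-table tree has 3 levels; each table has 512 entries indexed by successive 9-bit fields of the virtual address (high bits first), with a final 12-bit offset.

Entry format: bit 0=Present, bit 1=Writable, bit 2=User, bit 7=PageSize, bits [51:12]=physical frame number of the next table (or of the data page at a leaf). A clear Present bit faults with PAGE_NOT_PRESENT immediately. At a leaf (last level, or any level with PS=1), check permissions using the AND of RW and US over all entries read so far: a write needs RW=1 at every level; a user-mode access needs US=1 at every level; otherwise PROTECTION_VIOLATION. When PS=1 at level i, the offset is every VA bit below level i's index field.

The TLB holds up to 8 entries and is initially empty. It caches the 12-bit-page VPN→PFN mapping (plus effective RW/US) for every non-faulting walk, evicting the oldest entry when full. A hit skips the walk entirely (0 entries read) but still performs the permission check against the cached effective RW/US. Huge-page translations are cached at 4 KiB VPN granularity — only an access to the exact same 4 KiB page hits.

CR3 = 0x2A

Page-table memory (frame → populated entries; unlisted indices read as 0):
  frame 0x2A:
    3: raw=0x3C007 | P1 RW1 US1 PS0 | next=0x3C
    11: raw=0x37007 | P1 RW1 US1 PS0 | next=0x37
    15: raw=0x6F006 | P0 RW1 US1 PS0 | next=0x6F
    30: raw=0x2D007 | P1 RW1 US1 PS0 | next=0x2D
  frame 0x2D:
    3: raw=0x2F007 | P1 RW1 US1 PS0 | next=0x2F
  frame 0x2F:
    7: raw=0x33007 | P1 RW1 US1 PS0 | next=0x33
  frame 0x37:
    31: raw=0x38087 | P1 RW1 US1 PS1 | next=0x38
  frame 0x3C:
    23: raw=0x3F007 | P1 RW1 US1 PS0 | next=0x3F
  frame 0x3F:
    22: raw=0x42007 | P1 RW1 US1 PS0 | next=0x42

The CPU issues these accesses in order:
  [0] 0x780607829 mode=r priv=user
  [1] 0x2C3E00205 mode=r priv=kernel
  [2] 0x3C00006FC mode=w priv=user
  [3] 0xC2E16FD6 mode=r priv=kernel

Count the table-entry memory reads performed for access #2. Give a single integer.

Per-access translation:
#0 VA=0x780607829 (r,user):
  L0 @0x2A[30] → 0x2D007  P=1,RW=1,US=1,PS=0
  L1 @0x2D[3] → 0x2F007  P=1,RW=1,US=1,PS=0
  L2 @0x2F[7] → 0x33007  P=1,RW=1,US=1,PS=0
  → PA=0x33829  (3 entries read)
#1 VA=0x2C3E00205 (r,kernel):
  L0 @0x2A[11] → 0x37007  P=1,RW=1,US=1,PS=0
  L1 @0x37[31] → 0x38087  P=1,RW=1,US=1,PS=1
  → PA=0x38205 (huge @L1)  (2 entries read)
#2 VA=0x3C00006FC (w,user):
  L0 @0x2A[15] → 0x6F006  P=0,RW=1,US=1,PS=0
  ✗ PAGE_NOT_PRESENT  [1 reads]
#3 VA=0xC2E16FD6 (r,kernel):
  L0 @0x2A[3] → 0x3C007  P=1,RW=1,US=1,PS=0
  L1 @0x3C[23] → 0x3F007  P=1,RW=1,US=1,PS=0
  L2 @0x3F[22] → 0x42007  P=1,RW=1,US=1,PS=0
  → PA=0x42FD6  (3 entries read)

Entries read for #2: 1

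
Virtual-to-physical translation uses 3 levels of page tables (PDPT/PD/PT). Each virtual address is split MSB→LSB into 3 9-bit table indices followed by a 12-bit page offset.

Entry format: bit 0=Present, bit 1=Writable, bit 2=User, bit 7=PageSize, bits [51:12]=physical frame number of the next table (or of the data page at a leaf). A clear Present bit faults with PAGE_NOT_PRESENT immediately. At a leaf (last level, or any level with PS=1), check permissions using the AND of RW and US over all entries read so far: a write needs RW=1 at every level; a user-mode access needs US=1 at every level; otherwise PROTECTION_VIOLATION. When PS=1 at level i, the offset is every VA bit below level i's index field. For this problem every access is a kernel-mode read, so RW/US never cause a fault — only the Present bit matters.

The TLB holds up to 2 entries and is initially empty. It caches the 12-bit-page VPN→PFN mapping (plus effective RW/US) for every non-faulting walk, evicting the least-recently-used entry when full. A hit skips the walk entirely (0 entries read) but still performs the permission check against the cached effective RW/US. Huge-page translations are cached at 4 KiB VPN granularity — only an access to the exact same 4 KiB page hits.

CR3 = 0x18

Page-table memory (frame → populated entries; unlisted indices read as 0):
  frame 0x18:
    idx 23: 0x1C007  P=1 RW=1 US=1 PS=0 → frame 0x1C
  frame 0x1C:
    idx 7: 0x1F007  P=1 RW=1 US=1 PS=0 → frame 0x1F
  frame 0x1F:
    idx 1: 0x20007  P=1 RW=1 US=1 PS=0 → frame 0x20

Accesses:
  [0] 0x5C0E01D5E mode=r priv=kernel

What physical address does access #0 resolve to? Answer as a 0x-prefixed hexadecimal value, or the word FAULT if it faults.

Trace:
#0 VA=0x5C0E01D5E (r,kernel):
  L0: frame=0x18 idx=23 entry=0x1C007 [P=1 RW=1 US=1 PS=0]
  L1: frame=0x1C idx=7 entry=0x1F007 [P=1 RW=1 US=1 PS=0]
  L2: frame=0x1F idx=1 entry=0x20007 [P=1 RW=1 US=1 PS=0]
  → PA=0x20D5E  (3 entries read)

Access #0 PA: 0x20D5E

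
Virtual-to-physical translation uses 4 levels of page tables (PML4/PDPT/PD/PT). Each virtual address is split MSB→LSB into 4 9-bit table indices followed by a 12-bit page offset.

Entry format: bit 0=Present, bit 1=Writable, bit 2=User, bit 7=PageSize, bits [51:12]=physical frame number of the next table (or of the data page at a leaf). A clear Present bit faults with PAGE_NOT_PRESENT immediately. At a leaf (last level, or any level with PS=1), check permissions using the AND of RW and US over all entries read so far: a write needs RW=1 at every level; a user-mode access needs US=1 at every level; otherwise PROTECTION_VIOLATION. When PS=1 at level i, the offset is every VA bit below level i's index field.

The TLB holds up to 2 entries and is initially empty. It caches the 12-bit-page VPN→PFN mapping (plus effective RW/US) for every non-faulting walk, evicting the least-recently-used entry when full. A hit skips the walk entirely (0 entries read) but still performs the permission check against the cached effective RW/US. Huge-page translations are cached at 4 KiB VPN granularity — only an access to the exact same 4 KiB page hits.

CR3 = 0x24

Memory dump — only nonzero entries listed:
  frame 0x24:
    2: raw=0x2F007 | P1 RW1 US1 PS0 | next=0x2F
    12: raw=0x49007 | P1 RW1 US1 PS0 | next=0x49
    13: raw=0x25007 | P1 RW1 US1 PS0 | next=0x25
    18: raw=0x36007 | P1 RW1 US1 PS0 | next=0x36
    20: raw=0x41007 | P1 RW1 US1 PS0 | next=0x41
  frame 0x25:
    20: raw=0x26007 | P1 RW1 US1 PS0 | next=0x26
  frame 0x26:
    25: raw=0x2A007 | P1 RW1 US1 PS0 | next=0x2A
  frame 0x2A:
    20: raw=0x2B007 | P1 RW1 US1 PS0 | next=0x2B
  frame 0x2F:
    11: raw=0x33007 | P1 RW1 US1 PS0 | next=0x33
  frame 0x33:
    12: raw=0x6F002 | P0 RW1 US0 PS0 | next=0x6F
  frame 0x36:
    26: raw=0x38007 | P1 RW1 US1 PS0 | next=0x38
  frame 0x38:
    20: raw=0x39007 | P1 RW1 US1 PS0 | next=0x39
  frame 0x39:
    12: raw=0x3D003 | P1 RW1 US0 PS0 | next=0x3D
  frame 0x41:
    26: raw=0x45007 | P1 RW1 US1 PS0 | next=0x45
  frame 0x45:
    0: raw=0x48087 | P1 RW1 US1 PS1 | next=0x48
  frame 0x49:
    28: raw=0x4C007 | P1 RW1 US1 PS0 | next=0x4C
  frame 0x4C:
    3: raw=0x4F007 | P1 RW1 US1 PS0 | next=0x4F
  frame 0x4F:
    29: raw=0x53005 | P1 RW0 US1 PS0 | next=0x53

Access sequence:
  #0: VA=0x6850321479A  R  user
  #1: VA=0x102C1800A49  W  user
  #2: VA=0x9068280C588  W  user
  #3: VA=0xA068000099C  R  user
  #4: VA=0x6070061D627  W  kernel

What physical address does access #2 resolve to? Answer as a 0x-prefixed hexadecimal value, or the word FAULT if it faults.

Per-access translation:
#0 VA=0x6850321479A (r,user):
  [0] read 0x24 idx=13: raw=0x25007 flags P=1 W=1 U=1 S=0
  [1] read 0x25 idx=20: raw=0x26007 flags P=1 W=1 U=1 S=0
  [2] read 0x26 idx=25: raw=0x2A007 flags P=1 W=1 U=1 S=0
  [3] read 0x2A idx=20: raw=0x2B007 flags P=1 W=1 U=1 S=0
  ⇒ phys 0x2B79A  [4 reads]
#1 VA=0x102C1800A49 (w,user):
  [0] read 0x24 idx=2: raw=0x2F007 flags P=1 W=1 U=1 S=0
  [1] read 0x2F idx=11: raw=0x33007 flags P=1 W=1 U=1 S=0
  [2] read 0x33 idx=12: raw=0x6F002 flags P=0 W=1 U=0 S=0
  ✗ PAGE_NOT_PRESENT  [3 reads]
#2 VA=0x9068280C588 (w,user):
  [0] read 0x24 idx=18: raw=0x36007 flags P=1 W=1 U=1 S=0
  [1] read 0x36 idx=26: raw=0x38007 flags P=1 W=1 U=1 S=0
  [2] read 0x38 idx=20: raw=0x39007 flags P=1 W=1 U=1 S=0
  [3] read 0x39 idx=12: raw=0x3D003 flags P=1 W=1 U=0 S=0
  ✗ PROTECTION_VIOLATION  [4 reads]
#3 VA=0xA068000099C (r,user):
  [0] read 0x24 idx=20: raw=0x41007 flags P=1 W=1 U=1 S=0
  [1] read 0x41 idx=26: raw=0x45007 flags P=1 W=1 U=1 S=0
  [2] read 0x45 idx=0: raw=0x48087 flags P=1 W=1 U=1 S=1
  ⇒ phys 0x4899C (huge @L2)  [3 reads]
#4 VA=0x6070061D627 (w,kernel):
  [0] read 0x24 idx=12: raw=0x49007 flags P=1 W=1 U=1 S=0
  [1] read 0x49 idx=28: raw=0x4C007 flags P=1 W=1 U=1 S=0
  [2] read 0x4C idx=3: raw=0x4F007 flags P=1 W=1 U=1 S=0
  [3] read 0x4F idx=29: raw=0x53005 flags P=1 W=0 U=1 S=0
  ✗ PROTECTION_VIOLATION  [4 reads]

Access #2 PA: FAULT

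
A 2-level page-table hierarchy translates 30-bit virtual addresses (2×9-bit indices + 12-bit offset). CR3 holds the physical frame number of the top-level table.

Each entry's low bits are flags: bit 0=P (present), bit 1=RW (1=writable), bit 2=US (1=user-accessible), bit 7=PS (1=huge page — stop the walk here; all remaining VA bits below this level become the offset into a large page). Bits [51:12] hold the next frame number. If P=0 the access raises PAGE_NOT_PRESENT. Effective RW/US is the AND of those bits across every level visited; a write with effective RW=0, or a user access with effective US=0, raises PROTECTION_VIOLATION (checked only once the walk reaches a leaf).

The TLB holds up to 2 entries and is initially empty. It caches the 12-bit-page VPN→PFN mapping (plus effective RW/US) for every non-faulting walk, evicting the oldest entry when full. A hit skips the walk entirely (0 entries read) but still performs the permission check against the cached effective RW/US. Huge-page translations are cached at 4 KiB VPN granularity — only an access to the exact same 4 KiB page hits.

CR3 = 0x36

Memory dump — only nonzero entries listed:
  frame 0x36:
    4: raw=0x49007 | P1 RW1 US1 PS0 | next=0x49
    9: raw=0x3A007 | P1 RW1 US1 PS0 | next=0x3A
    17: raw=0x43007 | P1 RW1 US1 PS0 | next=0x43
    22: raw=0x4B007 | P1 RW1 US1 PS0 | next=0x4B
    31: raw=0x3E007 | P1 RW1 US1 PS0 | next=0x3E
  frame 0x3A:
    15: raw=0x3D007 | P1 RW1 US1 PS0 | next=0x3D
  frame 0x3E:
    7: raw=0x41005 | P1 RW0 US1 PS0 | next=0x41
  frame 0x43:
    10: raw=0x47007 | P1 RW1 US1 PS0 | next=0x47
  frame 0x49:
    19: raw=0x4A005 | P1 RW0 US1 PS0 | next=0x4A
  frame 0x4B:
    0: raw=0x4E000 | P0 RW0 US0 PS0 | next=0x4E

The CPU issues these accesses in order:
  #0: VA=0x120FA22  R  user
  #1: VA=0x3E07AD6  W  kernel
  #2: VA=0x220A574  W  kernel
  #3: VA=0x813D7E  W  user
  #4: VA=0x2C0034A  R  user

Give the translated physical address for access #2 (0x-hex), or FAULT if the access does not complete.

Walk each access:
#0 VA=0x120FA22 (r,user):
  lvl0: tbl 0x36, slot 9 ⇒ 0x3A007 (P1/RW1/US1/PS0)
  lvl1: tbl 0x3A, slot 15 ⇒ 0x3D007 (P1/RW1/US1/PS0)
  ✓ 0x3DA22  — 2 lookups
#1 VA=0x3E07AD6 (w,kernel):
  lvl0: tbl 0x36, slot 31 ⇒ 0x3E007 (P1/RW1/US1/PS0)
  lvl1: tbl 0x3E, slot 7 ⇒ 0x41005 (P1/RW0/US1/PS0)
  ✗ PROTECTION_VIOLATION  [2 reads]
#2 VA=0x220A574 (w,kernel):
  lvl0: tbl 0x36, slot 17 ⇒ 0x43007 (P1/RW1/US1/PS0)
  lvl1: tbl 0x43, slot 10 ⇒ 0x47007 (P1/RW1/US1/PS0)
  ✓ 0x47574  — 2 lookups
#3 VA=0x813D7E (w,user):
  lvl0: tbl 0x36, slot 4 ⇒ 0x49007 (P1/RW1/US1/PS0)
  lvl1: tbl 0x49, slot 19 ⇒ 0x4A005 (P1/RW0/US1/PS0)
  ✗ PROTECTION_VIOLATION  [2 reads]
#4 VA=0x2C0034A (r,user):
  lvl0: tbl 0x36, slot 22 ⇒ 0x4B007 (P1/RW1/US1/PS0)
  lvl1: tbl 0x4B, slot 0 ⇒ 0x4E000 (P0/RW0/US0/PS0)
  ✗ PAGE_NOT_PRESENT  [2 reads]

Access #2 PA: 0x47574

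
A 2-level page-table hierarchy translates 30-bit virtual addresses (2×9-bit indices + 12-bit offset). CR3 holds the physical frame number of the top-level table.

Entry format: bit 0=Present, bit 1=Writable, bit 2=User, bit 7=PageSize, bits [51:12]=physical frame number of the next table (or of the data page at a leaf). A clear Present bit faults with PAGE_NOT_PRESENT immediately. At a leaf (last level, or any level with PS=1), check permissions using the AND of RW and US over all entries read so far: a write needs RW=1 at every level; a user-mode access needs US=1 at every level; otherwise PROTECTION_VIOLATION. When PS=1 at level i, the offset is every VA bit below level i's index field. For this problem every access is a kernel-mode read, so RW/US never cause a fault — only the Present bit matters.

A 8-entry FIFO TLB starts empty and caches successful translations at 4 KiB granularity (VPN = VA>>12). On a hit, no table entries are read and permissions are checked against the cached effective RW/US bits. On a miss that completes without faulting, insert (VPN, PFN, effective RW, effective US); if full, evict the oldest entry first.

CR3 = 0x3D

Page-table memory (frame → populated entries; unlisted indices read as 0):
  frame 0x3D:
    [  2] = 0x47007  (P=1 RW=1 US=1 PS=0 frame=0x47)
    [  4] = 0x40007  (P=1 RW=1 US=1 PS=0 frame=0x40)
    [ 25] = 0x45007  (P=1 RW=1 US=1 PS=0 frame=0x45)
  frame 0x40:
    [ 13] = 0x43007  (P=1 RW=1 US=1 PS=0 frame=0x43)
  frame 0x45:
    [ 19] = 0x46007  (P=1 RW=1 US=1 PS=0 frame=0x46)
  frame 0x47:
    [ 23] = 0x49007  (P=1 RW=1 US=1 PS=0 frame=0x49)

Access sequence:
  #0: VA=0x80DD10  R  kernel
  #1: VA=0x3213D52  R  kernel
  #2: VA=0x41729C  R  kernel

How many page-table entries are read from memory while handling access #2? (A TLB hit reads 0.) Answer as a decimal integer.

Per-access translation:
#0 VA=0x80DD10 (r,kernel):
  L0: frame=0x3D idx=4 entry=0x40007 [P=1 RW=1 US=1 PS=0]
  L1: frame=0x40 idx=13 entry=0x43007 [P=1 RW=1 US=1 PS=0]
  ✓ 0x43D10  — 2 lookups
#1 VA=0x3213D52 (r,kernel):
  L0: frame=0x3D idx=25 entry=0x45007 [P=1 RW=1 US=1 PS=0]
  L1: frame=0x45 idx=19 entry=0x46007 [P=1 RW=1 US=1 PS=0]
  ✓ 0x46D52  — 2 lookups
#2 VA=0x41729C (r,kernel):
  L0: frame=0x3D idx=2 entry=0x47007 [P=1 RW=1 US=1 PS=0]
  L1: frame=0x47 idx=23 entry=0x49007 [P=1 RW=1 US=1 PS=0]
  ✓ 0x4929C  — 2 lookups

Entries read for #2: 2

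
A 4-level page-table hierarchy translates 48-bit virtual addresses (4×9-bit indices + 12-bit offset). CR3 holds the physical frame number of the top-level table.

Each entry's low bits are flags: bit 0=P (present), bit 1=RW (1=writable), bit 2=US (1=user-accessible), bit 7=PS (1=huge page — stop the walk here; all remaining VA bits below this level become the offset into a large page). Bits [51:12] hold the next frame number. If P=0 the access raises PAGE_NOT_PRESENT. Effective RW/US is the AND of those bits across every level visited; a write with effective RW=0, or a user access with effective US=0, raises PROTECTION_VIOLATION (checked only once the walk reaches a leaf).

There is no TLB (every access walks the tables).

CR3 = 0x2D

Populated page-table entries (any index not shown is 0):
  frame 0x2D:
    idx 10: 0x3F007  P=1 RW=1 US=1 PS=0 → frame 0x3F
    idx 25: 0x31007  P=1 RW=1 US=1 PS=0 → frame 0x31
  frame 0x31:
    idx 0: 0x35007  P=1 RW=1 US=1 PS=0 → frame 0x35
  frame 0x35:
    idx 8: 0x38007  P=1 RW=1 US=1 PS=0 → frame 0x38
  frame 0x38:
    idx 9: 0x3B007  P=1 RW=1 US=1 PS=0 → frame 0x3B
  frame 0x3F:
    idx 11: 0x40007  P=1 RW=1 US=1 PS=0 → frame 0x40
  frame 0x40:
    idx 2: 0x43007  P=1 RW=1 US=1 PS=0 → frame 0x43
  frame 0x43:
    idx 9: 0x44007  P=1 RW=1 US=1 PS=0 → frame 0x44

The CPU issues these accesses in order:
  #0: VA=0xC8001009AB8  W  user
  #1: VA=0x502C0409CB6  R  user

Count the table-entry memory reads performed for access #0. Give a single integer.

Walk each access:
#0 VA=0xC8001009AB8 (w,user):
  L0: frame=0x2D idx=25 entry=0x31007 [P=1 RW=1 US=1 PS=0]
  L1: frame=0x31 idx=0 entry=0x35007 [P=1 RW=1 US=1 PS=0]
  L2: frame=0x35 idx=8 entry=0x38007 [P=1 RW=1 US=1 PS=0]
  L3: frame=0x38 idx=9 entry=0x3B007 [P=1 RW=1 US=1 PS=0]
  → PA=0x3BAB8  (4 entries read)
#1 VA=0x502C0409CB6 (r,user):
  L0: frame=0x2D idx=10 entry=0x3F007 [P=1 RW=1 US=1 PS=0]
  L1: frame=0x3F idx=11 entry=0x40007 [P=1 RW=1 US=1 PS=0]
  L2: frame=0x40 idx=2 entry=0x43007 [P=1 RW=1 US=1 PS=0]
  L3: frame=0x43 idx=9 entry=0x44007 [P=1 RW=1 US=1 PS=0]
  → PA=0x44CB6  (4 entries read)

Entries read for #0: 4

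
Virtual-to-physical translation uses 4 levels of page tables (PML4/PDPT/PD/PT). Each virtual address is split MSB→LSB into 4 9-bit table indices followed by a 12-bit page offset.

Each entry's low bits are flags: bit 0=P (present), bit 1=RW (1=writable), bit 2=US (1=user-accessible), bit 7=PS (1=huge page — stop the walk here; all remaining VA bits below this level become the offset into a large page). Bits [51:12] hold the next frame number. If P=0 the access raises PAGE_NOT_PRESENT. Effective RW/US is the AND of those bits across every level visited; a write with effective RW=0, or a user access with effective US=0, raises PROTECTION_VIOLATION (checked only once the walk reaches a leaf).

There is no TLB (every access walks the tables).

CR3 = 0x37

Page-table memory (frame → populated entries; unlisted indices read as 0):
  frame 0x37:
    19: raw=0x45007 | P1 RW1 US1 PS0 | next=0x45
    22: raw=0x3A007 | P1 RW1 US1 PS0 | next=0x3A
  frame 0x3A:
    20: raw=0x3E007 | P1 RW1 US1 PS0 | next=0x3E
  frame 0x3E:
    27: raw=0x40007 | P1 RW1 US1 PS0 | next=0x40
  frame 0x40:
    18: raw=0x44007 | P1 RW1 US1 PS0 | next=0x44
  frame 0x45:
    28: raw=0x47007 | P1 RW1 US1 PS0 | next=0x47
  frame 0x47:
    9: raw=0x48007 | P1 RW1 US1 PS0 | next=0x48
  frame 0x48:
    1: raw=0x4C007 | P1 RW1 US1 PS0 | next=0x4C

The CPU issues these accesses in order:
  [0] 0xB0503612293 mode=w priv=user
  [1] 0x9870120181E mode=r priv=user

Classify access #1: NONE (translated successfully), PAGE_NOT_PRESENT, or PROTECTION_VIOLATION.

Walk each access:
#0 VA=0xB0503612293 (w,user):
  L0 @0x37[22] → 0x3A007  P=1,RW=1,US=1,PS=0
  L1 @0x3A[20] → 0x3E007  P=1,RW=1,US=1,PS=0
  L2 @0x3E[27] → 0x40007  P=1,RW=1,US=1,PS=0
  L3 @0x40[18] → 0x44007  P=1,RW=1,US=1,PS=0
  ⇒ phys 0x44293  [4 reads]
#1 VA=0x9870120181E (r,user):
  L0 @0x37[19] → 0x45007  P=1,RW=1,US=1,PS=0
  L1 @0x45[28] → 0x47007  P=1,RW=1,US=1,PS=0
  L2 @0x47[9] → 0x48007  P=1,RW=1,US=1,PS=0
  L3 @0x48[1] → 0x4C007  P=1,RW=1,US=1,PS=0
  ⇒ phys 0x4C81E  [4 reads]

Access #1 fault: NONE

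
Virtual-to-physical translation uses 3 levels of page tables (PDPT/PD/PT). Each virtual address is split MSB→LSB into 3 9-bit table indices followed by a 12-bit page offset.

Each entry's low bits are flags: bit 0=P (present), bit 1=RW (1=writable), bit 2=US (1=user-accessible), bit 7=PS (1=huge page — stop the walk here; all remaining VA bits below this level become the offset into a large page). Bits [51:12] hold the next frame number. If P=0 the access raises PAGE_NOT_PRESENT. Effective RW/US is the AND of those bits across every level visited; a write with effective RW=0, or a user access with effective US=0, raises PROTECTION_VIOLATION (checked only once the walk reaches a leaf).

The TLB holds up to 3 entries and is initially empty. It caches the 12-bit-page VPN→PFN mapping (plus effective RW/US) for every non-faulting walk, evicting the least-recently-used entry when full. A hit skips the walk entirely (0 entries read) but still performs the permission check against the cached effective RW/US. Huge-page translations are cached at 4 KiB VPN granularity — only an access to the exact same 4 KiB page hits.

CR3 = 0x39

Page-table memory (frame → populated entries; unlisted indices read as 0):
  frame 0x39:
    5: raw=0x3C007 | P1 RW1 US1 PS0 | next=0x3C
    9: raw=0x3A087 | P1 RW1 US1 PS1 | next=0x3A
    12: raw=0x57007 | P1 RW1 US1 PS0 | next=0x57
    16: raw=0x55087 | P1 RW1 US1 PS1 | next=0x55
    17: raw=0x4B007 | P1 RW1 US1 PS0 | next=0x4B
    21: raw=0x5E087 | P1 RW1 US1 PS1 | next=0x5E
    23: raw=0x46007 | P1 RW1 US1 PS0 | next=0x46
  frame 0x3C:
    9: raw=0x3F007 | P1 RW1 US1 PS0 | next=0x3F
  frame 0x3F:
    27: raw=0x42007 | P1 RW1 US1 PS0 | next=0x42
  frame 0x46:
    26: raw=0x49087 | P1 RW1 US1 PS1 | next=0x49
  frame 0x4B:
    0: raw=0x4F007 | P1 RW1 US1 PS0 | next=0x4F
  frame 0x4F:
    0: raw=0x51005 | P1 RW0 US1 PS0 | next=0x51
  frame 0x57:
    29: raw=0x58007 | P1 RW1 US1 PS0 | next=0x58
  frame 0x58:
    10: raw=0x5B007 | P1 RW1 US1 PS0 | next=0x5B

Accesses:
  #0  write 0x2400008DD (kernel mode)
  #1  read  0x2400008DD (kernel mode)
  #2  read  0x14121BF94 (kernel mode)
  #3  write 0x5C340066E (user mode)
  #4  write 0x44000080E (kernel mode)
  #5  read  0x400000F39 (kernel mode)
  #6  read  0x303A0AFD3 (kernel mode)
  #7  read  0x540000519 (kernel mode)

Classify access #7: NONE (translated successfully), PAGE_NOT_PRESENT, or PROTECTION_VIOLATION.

Per-access translation:
#0 VA=0x2400008DD (w,kernel):
  lvl0: tbl 0x39, slot 9 ⇒ 0x3A087 (P1/RW1/US1/PS1)
  → PA=0x3A8DD (huge @L0)  (1 entries read)
#1 VA=0x2400008DD (r,kernel):
  TLB hit vpn=0x240000 → PA=0x3A8DD
#2 VA=0x14121BF94 (r,kernel):
  lvl0: tbl 0x39, slot 5 ⇒ 0x3C007 (P1/RW1/US1/PS0)
  lvl1: tbl 0x3C, slot 9 ⇒ 0x3F007 (P1/RW1/US1/PS0)
  lvl2: tbl 0x3F, slot 27 ⇒ 0x42007 (P1/RW1/US1/PS0)
  → PA=0x42F94  (3 entries read)
#3 VA=0x5C340066E (w,user):
  lvl0: tbl 0x39, slot 23 ⇒ 0x46007 (P1/RW1/US1/PS0)
  lvl1: tbl 0x46, slot 26 ⇒ 0x49087 (P1/RW1/US1/PS1)
  → PA=0x4966E (huge @L1)  (2 entries read)
#4 VA=0x44000080E (w,kernel):
  lvl0: tbl 0x39, slot 17 ⇒ 0x4B007 (P1/RW1/US1/PS0)
  lvl1: tbl 0x4B, slot 0 ⇒ 0x4F007 (P1/RW1/US1/PS0)
  lvl2: tbl 0x4F, slot 0 ⇒ 0x51005 (P1/RW0/US1/PS0)
  ✗ PROTECTION_VIOLATION  [3 reads]
#5 VA=0x400000F39 (r,kernel):
  lvl0: tbl 0x39, slot 16 ⇒ 0x55087 (P1/RW1/US1/PS1)
  → PA=0x55F39 (huge @L0)  (1 entries read)
#6 VA=0x303A0AFD3 (r,kernel):
  lvl0: tbl 0x39, slot 12 ⇒ 0x57007 (P1/RW1/US1/PS0)
  lvl1: tbl 0x57, slot 29 ⇒ 0x58007 (P1/RW1/US1/PS0)
  lvl2: tbl 0x58, slot 10 ⇒ 0x5B007 (P1/RW1/US1/PS0)
  → PA=0x5BFD3  (3 entries read)
#7 VA=0x540000519 (r,kernel):
  lvl0: tbl 0x39, slot 21 ⇒ 0x5E087 (P1/RW1/US1/PS1)
  → PA=0x5E519 (huge @L0)  (1 entries read)

Access #7 fault: NONE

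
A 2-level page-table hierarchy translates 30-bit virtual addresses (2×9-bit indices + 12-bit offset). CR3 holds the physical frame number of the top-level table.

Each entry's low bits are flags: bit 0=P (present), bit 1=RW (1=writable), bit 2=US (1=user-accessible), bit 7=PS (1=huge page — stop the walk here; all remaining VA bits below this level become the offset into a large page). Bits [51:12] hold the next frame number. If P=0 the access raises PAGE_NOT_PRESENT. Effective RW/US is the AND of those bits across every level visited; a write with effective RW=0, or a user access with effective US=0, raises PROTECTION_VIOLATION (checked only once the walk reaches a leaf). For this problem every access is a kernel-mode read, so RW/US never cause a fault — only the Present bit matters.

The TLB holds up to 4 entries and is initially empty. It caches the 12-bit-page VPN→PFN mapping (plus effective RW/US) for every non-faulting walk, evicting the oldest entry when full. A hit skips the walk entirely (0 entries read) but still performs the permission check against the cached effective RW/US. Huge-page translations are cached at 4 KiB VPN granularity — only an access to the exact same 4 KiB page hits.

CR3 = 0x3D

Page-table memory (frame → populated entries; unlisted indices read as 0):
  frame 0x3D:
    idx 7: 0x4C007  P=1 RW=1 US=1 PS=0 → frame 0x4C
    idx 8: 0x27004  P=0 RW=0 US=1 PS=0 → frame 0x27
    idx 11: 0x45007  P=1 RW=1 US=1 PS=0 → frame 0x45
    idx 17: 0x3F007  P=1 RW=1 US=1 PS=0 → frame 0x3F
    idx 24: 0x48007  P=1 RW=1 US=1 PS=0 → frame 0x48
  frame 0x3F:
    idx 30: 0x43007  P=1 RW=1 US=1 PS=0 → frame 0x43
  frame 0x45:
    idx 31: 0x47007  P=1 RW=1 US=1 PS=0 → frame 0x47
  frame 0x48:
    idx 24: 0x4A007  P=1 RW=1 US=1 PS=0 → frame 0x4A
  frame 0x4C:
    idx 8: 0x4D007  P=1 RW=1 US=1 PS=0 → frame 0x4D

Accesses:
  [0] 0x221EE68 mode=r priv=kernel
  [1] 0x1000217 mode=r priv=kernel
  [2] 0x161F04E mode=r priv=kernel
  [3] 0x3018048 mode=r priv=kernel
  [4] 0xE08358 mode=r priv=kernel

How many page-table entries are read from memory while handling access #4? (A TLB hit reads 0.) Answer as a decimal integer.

Trace:
#0 VA=0x221EE68 (r,kernel):
  lvl0: tbl 0x3D, slot 17 ⇒ 0x3F007 (P1/RW1/US1/PS0)
  lvl1: tbl 0x3F, slot 30 ⇒ 0x43007 (P1/RW1/US1/PS0)
  ⇒ phys 0x43E68  [2 reads]
#1 VA=0x1000217 (r,kernel):
  lvl0: tbl 0x3D, slot 8 ⇒ 0x27004 (P0/RW0/US1/PS0)
  ✗ PAGE_NOT_PRESENT  [1 reads]
#2 VA=0x161F04E (r,kernel):
  lvl0: tbl 0x3D, slot 11 ⇒ 0x45007 (P1/RW1/US1/PS0)
  lvl1: tbl 0x45, slot 31 ⇒ 0x47007 (P1/RW1/US1/PS0)
  ⇒ phys 0x4704E  [2 reads]
#3 VA=0x3018048 (r,kernel):
  lvl0: tbl 0x3D, slot 24 ⇒ 0x48007 (P1/RW1/US1/PS0)
  lvl1: tbl 0x48, slot 24 ⇒ 0x4A007 (P1/RW1/US1/PS0)
  ⇒ phys 0x4A048  [2 reads]
#4 VA=0xE08358 (r,kernel):
  lvl0: tbl 0x3D, slot 7 ⇒ 0x4C007 (P1/RW1/US1/PS0)
  lvl1: tbl 0x4C, slot 8 ⇒ 0x4D007 (P1/RW1/US1/PS0)
  ⇒ phys 0x4D358  [2 reads]

Entries read for #4: 2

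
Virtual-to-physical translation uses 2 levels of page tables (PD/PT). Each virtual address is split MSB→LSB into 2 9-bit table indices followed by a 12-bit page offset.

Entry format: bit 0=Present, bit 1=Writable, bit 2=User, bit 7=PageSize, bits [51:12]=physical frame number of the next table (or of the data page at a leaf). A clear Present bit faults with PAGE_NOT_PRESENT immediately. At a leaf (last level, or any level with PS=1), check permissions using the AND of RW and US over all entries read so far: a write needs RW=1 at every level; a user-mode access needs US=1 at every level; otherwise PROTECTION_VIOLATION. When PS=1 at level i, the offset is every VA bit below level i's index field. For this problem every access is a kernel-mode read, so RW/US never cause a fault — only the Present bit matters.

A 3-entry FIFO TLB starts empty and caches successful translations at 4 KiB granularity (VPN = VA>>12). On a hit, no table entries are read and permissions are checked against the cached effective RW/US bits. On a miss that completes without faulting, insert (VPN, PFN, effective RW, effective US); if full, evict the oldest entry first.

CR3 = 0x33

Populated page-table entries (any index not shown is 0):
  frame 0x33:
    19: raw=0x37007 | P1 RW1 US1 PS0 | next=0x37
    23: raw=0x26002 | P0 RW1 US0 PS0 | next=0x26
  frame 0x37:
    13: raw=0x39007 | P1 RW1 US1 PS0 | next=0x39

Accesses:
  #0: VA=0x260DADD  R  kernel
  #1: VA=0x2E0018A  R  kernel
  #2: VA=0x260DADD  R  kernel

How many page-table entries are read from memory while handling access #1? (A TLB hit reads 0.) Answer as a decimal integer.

Per-access translation:
#0 VA=0x260DADD (r,kernel):
  L0 @0x33[19] → 0x37007  P=1,RW=1,US=1,PS=0
  L1 @0x37[13] → 0x39007  P=1,RW=1,US=1,PS=0
  ✓ 0x39ADD  — 2 lookups
#1 VA=0x2E0018A (r,kernel):
  L0 @0x33[23] → 0x26002  P=0,RW=1,US=0,PS=0
  ✗ PAGE_NOT_PRESENT  [1 reads]
#2 VA=0x260DADD (r,kernel):
  TLB hit vpn=0x260D → PA=0x39ADD

Entries read for #1: 1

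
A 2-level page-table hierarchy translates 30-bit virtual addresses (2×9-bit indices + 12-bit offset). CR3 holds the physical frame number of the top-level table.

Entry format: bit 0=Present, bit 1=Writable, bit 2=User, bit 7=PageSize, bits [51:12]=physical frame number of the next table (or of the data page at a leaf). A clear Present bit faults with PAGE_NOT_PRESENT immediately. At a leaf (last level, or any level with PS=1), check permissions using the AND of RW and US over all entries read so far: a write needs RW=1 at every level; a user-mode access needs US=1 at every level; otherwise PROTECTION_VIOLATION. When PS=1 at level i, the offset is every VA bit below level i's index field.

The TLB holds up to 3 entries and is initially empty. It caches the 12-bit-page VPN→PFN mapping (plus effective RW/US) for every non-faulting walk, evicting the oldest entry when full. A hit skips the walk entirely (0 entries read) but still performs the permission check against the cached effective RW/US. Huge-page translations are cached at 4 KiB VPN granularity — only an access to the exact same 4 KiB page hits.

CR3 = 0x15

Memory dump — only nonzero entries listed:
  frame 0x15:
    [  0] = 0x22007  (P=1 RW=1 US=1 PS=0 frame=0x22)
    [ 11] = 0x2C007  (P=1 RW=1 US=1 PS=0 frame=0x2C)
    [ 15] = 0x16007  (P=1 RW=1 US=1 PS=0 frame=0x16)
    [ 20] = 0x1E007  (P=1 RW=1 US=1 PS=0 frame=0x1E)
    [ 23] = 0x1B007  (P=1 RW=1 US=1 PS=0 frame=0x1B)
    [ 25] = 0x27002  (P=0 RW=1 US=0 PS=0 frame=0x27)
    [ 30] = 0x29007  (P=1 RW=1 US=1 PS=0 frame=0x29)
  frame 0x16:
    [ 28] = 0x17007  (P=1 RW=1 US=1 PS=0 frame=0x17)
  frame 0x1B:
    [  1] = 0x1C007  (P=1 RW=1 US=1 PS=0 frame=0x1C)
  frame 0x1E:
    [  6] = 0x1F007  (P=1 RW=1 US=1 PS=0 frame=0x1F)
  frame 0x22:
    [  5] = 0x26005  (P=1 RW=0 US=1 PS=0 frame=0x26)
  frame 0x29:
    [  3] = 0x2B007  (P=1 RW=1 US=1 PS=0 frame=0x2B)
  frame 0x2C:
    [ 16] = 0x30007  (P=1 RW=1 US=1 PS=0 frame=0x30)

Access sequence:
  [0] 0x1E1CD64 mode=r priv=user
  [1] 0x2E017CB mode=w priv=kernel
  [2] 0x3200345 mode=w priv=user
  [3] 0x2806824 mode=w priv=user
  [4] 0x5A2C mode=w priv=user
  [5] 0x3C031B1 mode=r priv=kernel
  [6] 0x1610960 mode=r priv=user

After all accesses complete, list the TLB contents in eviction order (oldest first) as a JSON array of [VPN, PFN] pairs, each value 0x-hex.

Walk each access:
#0 VA=0x1E1CD64 (r,user):
  lvl0: tbl 0x15, slot 15 ⇒ 0x16007 (P1/RW1/US1/PS0)
  lvl1: tbl 0x16, slot 28 ⇒ 0x17007 (P1/RW1/US1/PS0)
  ⇒ phys 0x17D64  [2 reads]
#1 VA=0x2E017CB (w,kernel):
  lvl0: tbl 0x15, slot 23 ⇒ 0x1B007 (P1/RW1/US1/PS0)
  lvl1: tbl 0x1B, slot 1 ⇒ 0x1C007 (P1/RW1/US1/PS0)
  ⇒ phys 0x1C7CB  [2 reads]
#2 VA=0x3200345 (w,user):
  lvl0: tbl 0x15, slot 25 ⇒ 0x27002 (P0/RW1/US0/PS0)
  → PAGE_NOT_PRESENT  (1 entries read)
#3 VA=0x2806824 (w,user):
  lvl0: tbl 0x15, slot 20 ⇒ 0x1E007 (P1/RW1/US1/PS0)
  lvl1: tbl 0x1E, slot 6 ⇒ 0x1F007 (P1/RW1/US1/PS0)
  ⇒ phys 0x1F824  [2 reads]
#4 VA=0x5A2C (w,user):
  lvl0: tbl 0x15, slot 0 ⇒ 0x22007 (P1/RW1/US1/PS0)
  lvl1: tbl 0x22, slot 5 ⇒ 0x26005 (P1/RW0/US1/PS0)
  → PROTECTION_VIOLATION  (2 entries read)
#5 VA=0x3C031B1 (r,kernel):
  lvl0: tbl 0x15, slot 30 ⇒ 0x29007 (P1/RW1/US1/PS0)
  lvl1: tbl 0x29, slot 3 ⇒ 0x2B007 (P1/RW1/US1/PS0)
  ⇒ phys 0x2B1B1  [2 reads]
#6 VA=0x1610960 (r,user):
  lvl0: tbl 0x15, slot 11 ⇒ 0x2C007 (P1/RW1/US1/PS0)
  lvl1: tbl 0x2C, slot 16 ⇒ 0x30007 (P1/RW1/US1/PS0)
  ⇒ phys 0x30960  [2 reads]

TLB: [["0x2806", "0x1F"], ["0x3C03", "0x2B"], ["0x1610", "0x30"]]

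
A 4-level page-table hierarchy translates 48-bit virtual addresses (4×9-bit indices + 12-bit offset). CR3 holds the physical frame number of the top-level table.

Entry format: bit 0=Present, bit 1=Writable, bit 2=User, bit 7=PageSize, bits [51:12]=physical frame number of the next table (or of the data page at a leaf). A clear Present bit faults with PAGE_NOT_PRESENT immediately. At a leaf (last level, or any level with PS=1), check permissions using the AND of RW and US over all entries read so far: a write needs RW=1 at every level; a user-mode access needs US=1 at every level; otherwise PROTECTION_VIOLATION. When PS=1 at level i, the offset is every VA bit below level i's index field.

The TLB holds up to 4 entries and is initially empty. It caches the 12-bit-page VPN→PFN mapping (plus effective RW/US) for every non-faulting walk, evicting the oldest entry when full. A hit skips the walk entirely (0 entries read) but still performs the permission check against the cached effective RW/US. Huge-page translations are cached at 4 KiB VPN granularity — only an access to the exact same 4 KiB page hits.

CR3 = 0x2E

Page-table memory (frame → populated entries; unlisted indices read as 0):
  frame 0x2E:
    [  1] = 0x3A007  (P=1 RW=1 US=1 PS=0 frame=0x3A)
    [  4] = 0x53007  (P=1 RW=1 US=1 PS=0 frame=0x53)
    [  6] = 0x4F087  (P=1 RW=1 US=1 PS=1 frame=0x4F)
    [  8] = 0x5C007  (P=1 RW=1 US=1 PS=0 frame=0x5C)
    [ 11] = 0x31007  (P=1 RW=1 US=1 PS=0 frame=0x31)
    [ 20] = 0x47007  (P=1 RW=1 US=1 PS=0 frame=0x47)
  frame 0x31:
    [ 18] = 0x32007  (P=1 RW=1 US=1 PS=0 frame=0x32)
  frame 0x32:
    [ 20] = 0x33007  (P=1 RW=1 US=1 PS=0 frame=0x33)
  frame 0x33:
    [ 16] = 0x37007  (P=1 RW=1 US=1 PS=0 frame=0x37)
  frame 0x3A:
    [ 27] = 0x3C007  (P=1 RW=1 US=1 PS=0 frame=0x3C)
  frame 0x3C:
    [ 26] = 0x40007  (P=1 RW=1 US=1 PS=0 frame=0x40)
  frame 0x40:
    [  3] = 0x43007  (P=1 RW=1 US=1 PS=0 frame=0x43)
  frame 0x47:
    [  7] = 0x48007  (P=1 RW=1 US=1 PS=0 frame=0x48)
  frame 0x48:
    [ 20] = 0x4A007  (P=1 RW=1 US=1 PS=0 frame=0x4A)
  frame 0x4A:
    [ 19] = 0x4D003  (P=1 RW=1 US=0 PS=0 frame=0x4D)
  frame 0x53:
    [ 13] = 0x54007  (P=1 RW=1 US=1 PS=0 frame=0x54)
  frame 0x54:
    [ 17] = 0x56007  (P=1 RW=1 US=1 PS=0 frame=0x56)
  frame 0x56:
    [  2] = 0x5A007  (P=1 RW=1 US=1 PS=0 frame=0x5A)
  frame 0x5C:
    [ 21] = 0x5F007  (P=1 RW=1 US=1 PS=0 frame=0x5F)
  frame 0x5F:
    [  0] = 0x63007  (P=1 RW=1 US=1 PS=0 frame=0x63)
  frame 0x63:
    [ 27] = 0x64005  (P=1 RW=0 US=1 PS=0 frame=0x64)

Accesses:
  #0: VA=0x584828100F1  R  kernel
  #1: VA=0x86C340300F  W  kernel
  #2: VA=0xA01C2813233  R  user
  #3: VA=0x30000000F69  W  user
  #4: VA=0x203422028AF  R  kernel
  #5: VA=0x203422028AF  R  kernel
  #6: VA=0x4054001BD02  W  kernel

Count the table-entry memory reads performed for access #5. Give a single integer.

Per-access translation:
#0 VA=0x584828100F1 (r,kernel):
  [0] read 0x2E idx=11: raw=0x31007 flags P=1 W=1 U=1 S=0
  [1] read 0x31 idx=18: raw=0x32007 flags P=1 W=1 U=1 S=0
  [2] read 0x32 idx=20: raw=0x33007 flags P=1 W=1 U=1 S=0
  [3] read 0x33 idx=16: raw=0x37007 flags P=1 W=1 U=1 S=0
  ✓ 0x370F1  — 4 lookups
#1 VA=0x86C340300F (w,kernel):
  [0] read 0x2E idx=1: raw=0x3A007 flags P=1 W=1 U=1 S=0
  [1] read 0x3A idx=27: raw=0x3C007 flags P=1 W=1 U=1 S=0
  [2] read 0x3C idx=26: raw=0x40007 flags P=1 W=1 U=1 S=0
  [3] read 0x40 idx=3: raw=0x43007 flags P=1 W=1 U=1 S=0
  ✓ 0x4300F  — 4 lookups
#2 VA=0xA01C2813233 (r,user):
  [0] read 0x2E idx=20: raw=0x47007 flags P=1 W=1 U=1 S=0
  [1] read 0x47 idx=7: raw=0x48007 flags P=1 W=1 U=1 S=0
  [2] read 0x48 idx=20: raw=0x4A007 flags P=1 W=1 U=1 S=0
  [3] read 0x4A idx=19: raw=0x4D003 flags P=1 W=1 U=0 S=0
  ⇒ fault: PROTECTION_VIOLATION  — 4 lookups
#3 VA=0x30000000F69 (w,user):
  [0] read 0x2E idx=6: raw=0x4F087 flags P=1 W=1 U=1 S=1
  ✓ 0x4FF69 (huge @L0)  — 1 lookups
#4 VA=0x203422028AF (r,kernel):
  [0] read 0x2E idx=4: raw=0x53007 flags P=1 W=1 U=1 S=0
  [1] read 0x53 idx=13: raw=0x54007 flags P=1 W=1 U=1 S=0
  [2] read 0x54 idx=17: raw=0x56007 flags P=1 W=1 U=1 S=0
  [3] read 0x56 idx=2: raw=0x5A007 flags P=1 W=1 U=1 S=0
  ✓ 0x5A8AF  — 4 lookups
#5 VA=0x203422028AF (r,kernel):
  TLB hit vpn=0x20342202 → PA=0x5A8AF
#6 VA=0x4054001BD02 (w,kernel):
  [0] read 0x2E idx=8: raw=0x5C007 flags P=1 W=1 U=1 S=0
  [1] read 0x5C idx=21: raw=0x5F007 flags P=1 W=1 U=1 S=0
  [2] read 0x5F idx=0: raw=0x63007 flags P=1 W=1 U=1 S=0
  [3] read 0x63 idx=27: raw=0x64005 flags P=1 W=0 U=1 S=0
  ⇒ fault: PROTECTION_VIOLATION  — 4 lookups

Entries read for #5: 0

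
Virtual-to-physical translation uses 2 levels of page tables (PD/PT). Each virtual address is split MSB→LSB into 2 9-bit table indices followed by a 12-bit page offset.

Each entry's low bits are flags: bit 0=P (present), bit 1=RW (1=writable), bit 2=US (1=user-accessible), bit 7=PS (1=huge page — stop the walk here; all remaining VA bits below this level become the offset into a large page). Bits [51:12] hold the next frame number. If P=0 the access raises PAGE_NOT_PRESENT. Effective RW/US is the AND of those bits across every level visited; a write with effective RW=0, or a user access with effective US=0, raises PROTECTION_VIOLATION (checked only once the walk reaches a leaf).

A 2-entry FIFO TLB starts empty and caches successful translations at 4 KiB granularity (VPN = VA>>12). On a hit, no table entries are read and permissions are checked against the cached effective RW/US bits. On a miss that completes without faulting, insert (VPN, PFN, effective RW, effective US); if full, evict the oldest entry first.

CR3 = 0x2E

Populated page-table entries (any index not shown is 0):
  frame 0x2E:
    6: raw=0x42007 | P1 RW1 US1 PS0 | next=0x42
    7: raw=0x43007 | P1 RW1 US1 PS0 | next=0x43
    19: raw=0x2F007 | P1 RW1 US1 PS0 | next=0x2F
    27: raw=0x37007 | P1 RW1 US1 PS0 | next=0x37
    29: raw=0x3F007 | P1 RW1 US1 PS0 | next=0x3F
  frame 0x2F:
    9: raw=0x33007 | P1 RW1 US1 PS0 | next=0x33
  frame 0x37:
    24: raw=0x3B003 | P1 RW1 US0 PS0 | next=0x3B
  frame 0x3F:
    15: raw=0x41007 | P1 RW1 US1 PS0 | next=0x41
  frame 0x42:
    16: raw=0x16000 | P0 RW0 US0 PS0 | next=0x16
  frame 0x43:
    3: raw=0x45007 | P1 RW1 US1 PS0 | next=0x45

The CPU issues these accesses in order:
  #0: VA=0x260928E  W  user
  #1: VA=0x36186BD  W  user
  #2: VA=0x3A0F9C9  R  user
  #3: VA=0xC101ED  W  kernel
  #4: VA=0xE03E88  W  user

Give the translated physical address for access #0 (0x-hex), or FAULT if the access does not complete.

Walk each access:
#0 VA=0x260928E (w,user):
  lvl0: tbl 0x2E, slot 19 ⇒ 0x2F007 (P1/RW1/US1/PS0)
  lvl1: tbl 0x2F, slot 9 ⇒ 0x33007 (P1/RW1/US1/PS0)
  ⇒ phys 0x3328E  [2 reads]
#1 VA=0x36186BD (w,user):
  lvl0: tbl 0x2E, slot 27 ⇒ 0x37007 (P1/RW1/US1/PS0)
  lvl1: tbl 0x37, slot 24 ⇒ 0x3B003 (P1/RW1/US0/PS0)
  ✗ PROTECTION_VIOLATION  [2 reads]
#2 VA=0x3A0F9C9 (r,user):
  lvl0: tbl 0x2E, slot 29 ⇒ 0x3F007 (P1/RW1/US1/PS0)
  lvl1: tbl 0x3F, slot 15 ⇒ 0x41007 (P1/RW1/US1/PS0)
  ⇒ phys 0x419C9  [2 reads]
#3 VA=0xC101ED (w,kernel):
  lvl0: tbl 0x2E, slot 6 ⇒ 0x42007 (P1/RW1/US1/PS0)
  lvl1: tbl 0x42, slot 16 ⇒ 0x16000 (P0/RW0/US0/PS0)
  ✗ PAGE_NOT_PRESENT  [2 reads]
#4 VA=0xE03E88 (w,user):
  lvl0: tbl 0x2E, slot 7 ⇒ 0x43007 (P1/RW1/US1/PS0)
  lvl1: tbl 0x43, slot 3 ⇒ 0x45007 (P1/RW1/US1/PS0)
  ⇒ phys 0x45E88  [2 reads]

Access #0 PA: 0x3328E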